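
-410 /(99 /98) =-405.86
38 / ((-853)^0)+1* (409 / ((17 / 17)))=447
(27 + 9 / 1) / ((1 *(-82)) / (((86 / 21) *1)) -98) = -1548 / 5075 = -0.31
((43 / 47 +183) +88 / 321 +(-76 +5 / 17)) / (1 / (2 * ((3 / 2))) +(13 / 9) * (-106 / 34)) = -83470953 / 3208502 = -26.02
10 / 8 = 5 / 4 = 1.25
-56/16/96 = -7/192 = -0.04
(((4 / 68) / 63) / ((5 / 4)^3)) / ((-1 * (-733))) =64 / 98130375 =0.00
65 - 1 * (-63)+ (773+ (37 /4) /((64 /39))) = 232099 /256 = 906.64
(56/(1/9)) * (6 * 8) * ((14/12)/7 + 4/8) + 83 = 16211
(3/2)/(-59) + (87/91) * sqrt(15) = -3/118 + 87 * sqrt(15)/91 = 3.68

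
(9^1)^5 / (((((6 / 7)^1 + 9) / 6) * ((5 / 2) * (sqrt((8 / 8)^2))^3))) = 1653372 / 115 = 14377.15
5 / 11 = 0.45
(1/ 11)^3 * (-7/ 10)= -7/ 13310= -0.00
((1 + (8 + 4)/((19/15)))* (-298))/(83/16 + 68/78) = -185952/361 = -515.10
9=9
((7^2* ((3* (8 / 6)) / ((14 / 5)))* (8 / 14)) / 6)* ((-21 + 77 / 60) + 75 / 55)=-12113 / 99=-122.35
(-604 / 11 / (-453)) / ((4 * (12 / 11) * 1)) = 1 / 36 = 0.03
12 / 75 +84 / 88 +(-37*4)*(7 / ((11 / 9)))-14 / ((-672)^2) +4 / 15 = -7506621971 / 8870400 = -846.26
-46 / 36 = -23 / 18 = -1.28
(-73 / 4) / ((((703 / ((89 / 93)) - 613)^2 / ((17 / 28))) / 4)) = -9829961 / 3279239152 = -0.00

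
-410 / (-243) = 410 / 243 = 1.69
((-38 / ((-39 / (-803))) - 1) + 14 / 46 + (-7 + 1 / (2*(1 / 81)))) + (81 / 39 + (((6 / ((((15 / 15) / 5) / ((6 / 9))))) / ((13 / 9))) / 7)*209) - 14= -4371721 / 12558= -348.12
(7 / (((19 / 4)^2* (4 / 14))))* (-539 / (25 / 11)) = -2324168 / 9025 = -257.53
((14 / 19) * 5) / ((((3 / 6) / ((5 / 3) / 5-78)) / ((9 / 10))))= -9786 / 19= -515.05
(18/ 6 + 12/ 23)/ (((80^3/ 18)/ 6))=2187/ 2944000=0.00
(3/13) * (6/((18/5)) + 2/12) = 11/26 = 0.42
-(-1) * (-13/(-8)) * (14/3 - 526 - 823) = -52429/24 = -2184.54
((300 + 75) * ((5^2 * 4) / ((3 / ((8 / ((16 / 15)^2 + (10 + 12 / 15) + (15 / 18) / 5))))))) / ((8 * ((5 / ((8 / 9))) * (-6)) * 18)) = -250000 / 147069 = -1.70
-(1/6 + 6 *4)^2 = -21025/36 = -584.03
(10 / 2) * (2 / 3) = 10 / 3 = 3.33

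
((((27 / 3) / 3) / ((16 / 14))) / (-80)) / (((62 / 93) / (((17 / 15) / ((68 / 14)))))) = -147 / 12800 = -0.01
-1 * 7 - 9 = -16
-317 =-317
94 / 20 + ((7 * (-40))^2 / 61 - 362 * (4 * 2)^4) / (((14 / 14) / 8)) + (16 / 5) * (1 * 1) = -11851726.13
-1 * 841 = -841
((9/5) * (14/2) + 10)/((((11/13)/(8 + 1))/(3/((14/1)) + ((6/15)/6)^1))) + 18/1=329313/3850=85.54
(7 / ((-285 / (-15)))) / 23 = 7 / 437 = 0.02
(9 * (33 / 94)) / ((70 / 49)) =2079 / 940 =2.21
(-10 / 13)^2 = 0.59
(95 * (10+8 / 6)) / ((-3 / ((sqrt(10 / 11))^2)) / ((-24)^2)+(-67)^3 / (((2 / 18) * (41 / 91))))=-4460800 / 24891779089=-0.00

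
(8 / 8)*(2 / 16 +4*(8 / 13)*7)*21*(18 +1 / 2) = 1402485 / 208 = 6742.72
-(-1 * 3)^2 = -9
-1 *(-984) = 984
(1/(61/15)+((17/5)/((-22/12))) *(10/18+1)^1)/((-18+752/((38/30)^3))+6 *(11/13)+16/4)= -2368364687/324076453140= -0.01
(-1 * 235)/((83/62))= -14570/83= -175.54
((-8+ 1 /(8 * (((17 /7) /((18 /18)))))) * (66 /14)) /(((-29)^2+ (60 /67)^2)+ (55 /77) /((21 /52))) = -3362858037 /75705480248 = -0.04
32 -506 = -474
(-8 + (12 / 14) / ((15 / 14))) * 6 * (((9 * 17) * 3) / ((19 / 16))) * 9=-14276736 / 95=-150281.43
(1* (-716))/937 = -716/937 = -0.76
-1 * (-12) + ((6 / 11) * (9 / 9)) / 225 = 9902 / 825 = 12.00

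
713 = 713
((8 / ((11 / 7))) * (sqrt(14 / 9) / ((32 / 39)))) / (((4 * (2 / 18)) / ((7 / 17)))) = 5733 * sqrt(14) / 2992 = 7.17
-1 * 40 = -40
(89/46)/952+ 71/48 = 97297/65688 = 1.48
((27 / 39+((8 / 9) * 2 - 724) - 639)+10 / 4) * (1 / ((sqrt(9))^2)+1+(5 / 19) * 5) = -131878285 / 40014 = -3295.80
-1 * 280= -280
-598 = -598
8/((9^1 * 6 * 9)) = 0.02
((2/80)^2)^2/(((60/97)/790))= 7663/15360000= 0.00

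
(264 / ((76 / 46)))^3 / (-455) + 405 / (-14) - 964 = -9959.64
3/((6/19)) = 19/2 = 9.50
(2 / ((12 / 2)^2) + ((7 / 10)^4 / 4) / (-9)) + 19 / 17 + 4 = 31619183 / 6120000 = 5.17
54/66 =9/11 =0.82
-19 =-19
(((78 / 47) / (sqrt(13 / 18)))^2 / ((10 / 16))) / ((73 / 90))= 1213056 / 161257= 7.52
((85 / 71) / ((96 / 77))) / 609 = 935 / 592992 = 0.00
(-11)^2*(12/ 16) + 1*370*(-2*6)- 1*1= -17401/ 4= -4350.25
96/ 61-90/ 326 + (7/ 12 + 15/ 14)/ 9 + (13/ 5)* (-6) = -530635099/ 37584540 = -14.12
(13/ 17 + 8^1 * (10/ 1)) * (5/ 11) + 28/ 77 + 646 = 127735/ 187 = 683.07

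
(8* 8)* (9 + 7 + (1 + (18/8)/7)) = 7760/7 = 1108.57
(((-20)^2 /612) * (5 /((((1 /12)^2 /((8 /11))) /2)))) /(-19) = -128000 /3553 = -36.03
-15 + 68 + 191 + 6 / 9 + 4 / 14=5144 / 21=244.95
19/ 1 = 19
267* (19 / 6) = 1691 / 2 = 845.50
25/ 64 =0.39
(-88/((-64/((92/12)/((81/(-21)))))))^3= -5554637011/272097792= -20.41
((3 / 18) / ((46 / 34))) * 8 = 68 / 69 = 0.99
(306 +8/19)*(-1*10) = -58220/19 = -3064.21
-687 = -687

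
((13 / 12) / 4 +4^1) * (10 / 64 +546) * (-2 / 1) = -3582785 / 768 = -4665.08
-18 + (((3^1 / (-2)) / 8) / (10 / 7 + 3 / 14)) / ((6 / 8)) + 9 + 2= -329 / 46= -7.15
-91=-91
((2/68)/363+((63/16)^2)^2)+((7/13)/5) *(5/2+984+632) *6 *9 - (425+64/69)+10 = 429583415284513/46508605440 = 9236.64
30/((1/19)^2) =10830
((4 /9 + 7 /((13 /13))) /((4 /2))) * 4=134 /9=14.89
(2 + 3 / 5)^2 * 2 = 338 / 25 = 13.52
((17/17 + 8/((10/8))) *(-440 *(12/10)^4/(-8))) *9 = 7595.60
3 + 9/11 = 42/11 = 3.82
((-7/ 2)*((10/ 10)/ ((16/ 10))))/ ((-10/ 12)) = 21/ 8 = 2.62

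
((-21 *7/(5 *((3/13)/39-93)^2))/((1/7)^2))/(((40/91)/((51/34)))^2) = -15332469805107/7903764992000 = -1.94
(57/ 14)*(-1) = -57/ 14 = -4.07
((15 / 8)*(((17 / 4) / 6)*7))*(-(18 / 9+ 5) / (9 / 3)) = -4165 / 192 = -21.69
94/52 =47/26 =1.81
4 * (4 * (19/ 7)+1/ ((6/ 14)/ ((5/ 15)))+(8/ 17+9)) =90416/ 1071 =84.42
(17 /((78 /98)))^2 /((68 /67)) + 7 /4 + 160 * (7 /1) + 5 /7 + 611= 46483975 /21294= 2182.96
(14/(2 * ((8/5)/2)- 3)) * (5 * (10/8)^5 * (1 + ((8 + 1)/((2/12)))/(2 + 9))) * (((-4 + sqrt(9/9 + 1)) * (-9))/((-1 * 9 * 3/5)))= 25390625/4224- 25390625 * sqrt(2)/16896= 3885.82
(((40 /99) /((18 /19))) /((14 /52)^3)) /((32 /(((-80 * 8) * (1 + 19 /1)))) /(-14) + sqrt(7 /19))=-101518976000 /9584022850479 + 4274483200000 * sqrt(133) /1369146121497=35.99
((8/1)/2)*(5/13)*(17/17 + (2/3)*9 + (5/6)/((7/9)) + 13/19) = 23290/1729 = 13.47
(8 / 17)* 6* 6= 288 / 17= 16.94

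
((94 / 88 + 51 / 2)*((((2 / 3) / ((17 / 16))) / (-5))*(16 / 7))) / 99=-21376 / 277695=-0.08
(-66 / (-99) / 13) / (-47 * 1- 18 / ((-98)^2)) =-9604 / 8802417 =-0.00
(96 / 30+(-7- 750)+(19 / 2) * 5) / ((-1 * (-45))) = -7063 / 450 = -15.70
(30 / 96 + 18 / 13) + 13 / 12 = 2.78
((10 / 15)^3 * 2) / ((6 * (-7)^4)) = 8 / 194481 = 0.00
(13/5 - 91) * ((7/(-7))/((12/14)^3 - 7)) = -151606/10925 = -13.88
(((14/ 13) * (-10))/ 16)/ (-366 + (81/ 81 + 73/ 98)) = 1715/ 928122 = 0.00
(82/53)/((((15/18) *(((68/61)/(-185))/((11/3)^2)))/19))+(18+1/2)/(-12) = -1701973841/21624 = -78707.63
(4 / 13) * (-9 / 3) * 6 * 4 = -22.15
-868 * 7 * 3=-18228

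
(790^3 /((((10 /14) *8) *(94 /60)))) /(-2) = -1294227375 /47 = -27536752.66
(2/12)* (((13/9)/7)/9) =13/3402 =0.00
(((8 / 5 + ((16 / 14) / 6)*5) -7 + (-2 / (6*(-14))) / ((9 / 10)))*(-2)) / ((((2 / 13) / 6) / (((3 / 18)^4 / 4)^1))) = 27157 / 408240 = 0.07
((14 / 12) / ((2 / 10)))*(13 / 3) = 455 / 18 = 25.28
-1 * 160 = -160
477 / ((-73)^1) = -477 / 73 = -6.53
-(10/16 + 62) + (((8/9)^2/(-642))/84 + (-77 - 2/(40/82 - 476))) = -1486294980955/10645225416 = -139.62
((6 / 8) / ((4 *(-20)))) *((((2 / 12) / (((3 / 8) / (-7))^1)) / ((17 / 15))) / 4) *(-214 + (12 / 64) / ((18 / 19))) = -143675 / 104448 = -1.38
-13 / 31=-0.42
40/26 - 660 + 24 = -8248/13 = -634.46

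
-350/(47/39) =-13650/47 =-290.43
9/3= 3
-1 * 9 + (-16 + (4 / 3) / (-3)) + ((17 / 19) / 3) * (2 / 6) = -4334 / 171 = -25.35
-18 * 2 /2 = -18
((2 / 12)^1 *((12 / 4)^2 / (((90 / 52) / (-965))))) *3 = -2509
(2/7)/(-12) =-0.02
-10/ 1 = -10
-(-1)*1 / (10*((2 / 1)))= 1 / 20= 0.05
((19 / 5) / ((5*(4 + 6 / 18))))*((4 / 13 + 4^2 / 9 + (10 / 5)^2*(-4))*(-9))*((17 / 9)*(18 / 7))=3155064 / 29575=106.68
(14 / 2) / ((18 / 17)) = 119 / 18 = 6.61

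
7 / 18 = 0.39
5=5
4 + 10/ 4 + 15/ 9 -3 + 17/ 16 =299/ 48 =6.23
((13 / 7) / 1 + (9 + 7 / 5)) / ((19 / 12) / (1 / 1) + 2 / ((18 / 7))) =5.19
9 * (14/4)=63/2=31.50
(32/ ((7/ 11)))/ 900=88/ 1575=0.06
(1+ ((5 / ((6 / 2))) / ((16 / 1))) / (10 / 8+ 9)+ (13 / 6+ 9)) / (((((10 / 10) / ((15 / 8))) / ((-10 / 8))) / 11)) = -1647525 / 5248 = -313.93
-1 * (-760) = 760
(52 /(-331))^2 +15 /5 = 331387 /109561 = 3.02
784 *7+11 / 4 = 21963 / 4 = 5490.75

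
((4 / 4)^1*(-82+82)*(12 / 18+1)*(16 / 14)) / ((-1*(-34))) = 0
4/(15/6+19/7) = 0.77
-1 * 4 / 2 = -2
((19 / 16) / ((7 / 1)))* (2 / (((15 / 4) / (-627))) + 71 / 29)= -914527 / 16240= -56.31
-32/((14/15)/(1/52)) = -60/91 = -0.66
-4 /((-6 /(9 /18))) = 1 /3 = 0.33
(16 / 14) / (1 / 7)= 8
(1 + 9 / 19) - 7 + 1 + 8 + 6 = 9.47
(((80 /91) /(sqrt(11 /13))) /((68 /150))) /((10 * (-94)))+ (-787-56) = -843-150 * sqrt(143) /799799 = -843.00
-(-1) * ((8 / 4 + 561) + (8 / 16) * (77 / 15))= 16967 / 30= 565.57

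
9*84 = 756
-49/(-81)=49/81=0.60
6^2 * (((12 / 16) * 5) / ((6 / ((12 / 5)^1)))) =54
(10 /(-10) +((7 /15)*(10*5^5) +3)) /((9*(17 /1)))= 43756 /459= 95.33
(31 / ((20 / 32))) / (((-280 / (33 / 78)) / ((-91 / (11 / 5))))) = 31 / 10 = 3.10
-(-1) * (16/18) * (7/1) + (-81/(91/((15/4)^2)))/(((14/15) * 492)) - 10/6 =136241891/30086784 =4.53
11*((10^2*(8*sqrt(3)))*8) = 70400*sqrt(3) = 121936.38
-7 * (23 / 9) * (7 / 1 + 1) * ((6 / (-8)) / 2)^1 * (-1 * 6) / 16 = -161 / 8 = -20.12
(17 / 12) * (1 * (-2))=-17 / 6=-2.83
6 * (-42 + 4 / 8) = -249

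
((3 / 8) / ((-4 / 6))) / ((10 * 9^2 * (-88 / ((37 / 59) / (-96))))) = -37 / 717742080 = -0.00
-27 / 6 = -9 / 2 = -4.50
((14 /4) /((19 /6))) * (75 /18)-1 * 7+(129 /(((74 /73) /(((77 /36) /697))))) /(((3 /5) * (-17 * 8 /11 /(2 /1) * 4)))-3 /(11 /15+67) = -3004496709821 /1218689935488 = -2.47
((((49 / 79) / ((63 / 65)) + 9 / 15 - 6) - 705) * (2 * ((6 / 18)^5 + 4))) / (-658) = 350724383 / 40601655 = 8.64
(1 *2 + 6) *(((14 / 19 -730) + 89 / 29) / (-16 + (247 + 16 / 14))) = -22407448 / 895375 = -25.03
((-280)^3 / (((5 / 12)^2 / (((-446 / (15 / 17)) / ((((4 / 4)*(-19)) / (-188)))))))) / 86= 6007820550144 / 817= 7353513525.27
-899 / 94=-9.56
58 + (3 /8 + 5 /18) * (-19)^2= 21143 /72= 293.65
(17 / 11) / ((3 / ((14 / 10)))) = 0.72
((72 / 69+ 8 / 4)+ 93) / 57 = 2209 / 1311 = 1.68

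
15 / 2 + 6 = 27 / 2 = 13.50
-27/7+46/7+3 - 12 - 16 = -156/7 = -22.29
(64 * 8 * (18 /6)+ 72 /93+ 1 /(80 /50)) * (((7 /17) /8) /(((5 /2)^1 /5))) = 2668925 /16864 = 158.26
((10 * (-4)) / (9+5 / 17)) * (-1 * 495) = 168300 / 79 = 2130.38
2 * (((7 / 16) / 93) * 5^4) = 4375 / 744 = 5.88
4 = 4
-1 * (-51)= 51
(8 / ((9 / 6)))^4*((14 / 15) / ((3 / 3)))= 755.15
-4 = -4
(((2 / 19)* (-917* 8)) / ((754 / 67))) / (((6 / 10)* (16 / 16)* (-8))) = 307195 / 21489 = 14.30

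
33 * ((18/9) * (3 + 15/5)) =396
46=46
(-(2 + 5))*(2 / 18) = -7 / 9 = -0.78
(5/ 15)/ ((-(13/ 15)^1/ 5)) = -25/ 13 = -1.92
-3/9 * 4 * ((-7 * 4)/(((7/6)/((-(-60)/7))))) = 1920/7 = 274.29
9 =9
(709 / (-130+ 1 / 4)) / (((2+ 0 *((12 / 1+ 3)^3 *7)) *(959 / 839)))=-1189702 / 497721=-2.39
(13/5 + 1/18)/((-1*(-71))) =239/6390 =0.04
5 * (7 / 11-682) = -37475 / 11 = -3406.82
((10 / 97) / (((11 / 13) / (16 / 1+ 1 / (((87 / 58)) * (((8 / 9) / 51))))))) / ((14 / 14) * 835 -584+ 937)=14105 / 2535192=0.01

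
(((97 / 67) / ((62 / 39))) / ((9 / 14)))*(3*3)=26481 / 2077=12.75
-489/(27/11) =-1793/9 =-199.22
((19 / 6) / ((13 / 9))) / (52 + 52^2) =57 / 71656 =0.00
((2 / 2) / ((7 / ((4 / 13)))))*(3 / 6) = 2 / 91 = 0.02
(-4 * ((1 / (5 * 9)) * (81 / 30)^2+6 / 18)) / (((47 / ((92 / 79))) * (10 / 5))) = -34178 / 1392375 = -0.02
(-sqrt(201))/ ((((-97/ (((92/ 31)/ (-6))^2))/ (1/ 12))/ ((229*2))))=1.36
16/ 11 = 1.45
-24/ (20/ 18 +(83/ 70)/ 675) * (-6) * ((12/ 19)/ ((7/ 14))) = 163296000/ 999077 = 163.45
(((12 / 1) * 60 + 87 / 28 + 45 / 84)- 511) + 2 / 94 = 139933 / 658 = 212.66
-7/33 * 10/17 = -70/561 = -0.12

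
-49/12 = -4.08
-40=-40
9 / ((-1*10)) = -9 / 10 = -0.90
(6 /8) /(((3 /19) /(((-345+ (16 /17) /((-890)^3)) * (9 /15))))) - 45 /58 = -854994774710181 /868874292500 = -984.03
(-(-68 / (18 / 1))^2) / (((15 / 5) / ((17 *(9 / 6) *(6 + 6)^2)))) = -157216 / 9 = -17468.44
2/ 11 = 0.18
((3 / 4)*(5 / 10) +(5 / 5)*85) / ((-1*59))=-683 / 472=-1.45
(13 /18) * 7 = 91 /18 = 5.06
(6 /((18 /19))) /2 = 19 /6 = 3.17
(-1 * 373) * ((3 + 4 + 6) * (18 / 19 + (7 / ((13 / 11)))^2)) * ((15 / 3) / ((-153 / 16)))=3452279120 / 37791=91351.89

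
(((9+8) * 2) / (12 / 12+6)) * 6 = 204 / 7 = 29.14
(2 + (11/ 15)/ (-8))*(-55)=-2519/ 24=-104.96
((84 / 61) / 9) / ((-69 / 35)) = -0.08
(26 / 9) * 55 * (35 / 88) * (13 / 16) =29575 / 576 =51.35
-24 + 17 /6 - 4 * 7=-295 /6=-49.17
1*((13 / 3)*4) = 52 / 3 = 17.33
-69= -69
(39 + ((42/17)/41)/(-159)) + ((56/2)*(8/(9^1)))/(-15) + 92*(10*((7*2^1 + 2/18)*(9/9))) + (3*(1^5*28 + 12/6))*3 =66275513741/4987035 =13289.56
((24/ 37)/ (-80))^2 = 9/ 136900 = 0.00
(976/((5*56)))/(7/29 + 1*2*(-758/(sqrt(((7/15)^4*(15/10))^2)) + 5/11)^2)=352557111214/22963193160239489485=0.00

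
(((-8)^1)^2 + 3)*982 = 65794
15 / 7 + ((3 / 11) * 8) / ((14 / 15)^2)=4.65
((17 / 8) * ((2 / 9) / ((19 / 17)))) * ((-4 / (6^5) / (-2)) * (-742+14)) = -26299 / 332424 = -0.08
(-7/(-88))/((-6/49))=-343/528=-0.65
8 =8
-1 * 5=-5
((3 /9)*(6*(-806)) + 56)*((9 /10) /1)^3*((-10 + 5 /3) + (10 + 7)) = -1228851 /125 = -9830.81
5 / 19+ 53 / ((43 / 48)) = 48551 / 817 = 59.43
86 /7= 12.29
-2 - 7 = -9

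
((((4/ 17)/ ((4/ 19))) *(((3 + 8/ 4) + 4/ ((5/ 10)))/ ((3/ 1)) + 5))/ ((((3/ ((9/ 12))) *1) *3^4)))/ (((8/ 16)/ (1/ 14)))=19/ 4131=0.00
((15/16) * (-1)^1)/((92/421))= -6315/1472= -4.29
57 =57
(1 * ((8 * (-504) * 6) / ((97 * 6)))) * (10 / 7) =-5760 / 97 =-59.38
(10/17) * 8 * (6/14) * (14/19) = 480/323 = 1.49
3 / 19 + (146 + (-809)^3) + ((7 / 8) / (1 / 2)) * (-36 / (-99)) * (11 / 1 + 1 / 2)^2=-442641015299 / 836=-529474898.68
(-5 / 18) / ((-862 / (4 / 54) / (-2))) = -5 / 104733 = -0.00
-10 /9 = -1.11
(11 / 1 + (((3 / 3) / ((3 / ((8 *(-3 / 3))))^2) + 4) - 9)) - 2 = 100 / 9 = 11.11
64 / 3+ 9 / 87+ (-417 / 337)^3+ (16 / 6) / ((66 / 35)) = 2302702832542 / 109881073863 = 20.96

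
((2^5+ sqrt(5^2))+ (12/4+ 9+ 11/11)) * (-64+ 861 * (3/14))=6025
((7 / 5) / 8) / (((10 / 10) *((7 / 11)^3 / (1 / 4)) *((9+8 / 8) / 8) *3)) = 1331 / 29400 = 0.05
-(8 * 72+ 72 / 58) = -16740 / 29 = -577.24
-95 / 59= -1.61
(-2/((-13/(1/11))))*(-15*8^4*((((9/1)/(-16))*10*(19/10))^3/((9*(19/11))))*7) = 6140610/13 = 472354.62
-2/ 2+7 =6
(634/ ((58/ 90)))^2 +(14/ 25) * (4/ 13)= 264537339596/ 273325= 967849.04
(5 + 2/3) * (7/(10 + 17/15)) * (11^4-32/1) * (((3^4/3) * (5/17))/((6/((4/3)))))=15339450/167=91852.99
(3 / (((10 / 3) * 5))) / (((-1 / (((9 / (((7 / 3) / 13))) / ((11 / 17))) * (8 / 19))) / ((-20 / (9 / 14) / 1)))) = 190944 / 1045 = 182.72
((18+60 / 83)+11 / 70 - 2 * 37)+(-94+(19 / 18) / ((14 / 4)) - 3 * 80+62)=-17089333 / 52290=-326.82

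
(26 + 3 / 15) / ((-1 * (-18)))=131 / 90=1.46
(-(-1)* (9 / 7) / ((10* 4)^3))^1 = 9 / 448000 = 0.00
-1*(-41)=41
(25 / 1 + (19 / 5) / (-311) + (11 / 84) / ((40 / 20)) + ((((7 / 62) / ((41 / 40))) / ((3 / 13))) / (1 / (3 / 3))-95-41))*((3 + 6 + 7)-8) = -36679831417 / 41504505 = -883.76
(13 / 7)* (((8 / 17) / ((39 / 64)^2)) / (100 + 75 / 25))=32768 / 1434069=0.02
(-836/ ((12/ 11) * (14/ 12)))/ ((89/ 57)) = -262086/ 623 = -420.68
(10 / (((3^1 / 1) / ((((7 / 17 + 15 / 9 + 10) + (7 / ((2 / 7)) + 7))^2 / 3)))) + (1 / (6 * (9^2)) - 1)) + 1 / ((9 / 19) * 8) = 2109.35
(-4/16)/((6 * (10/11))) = -11/240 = -0.05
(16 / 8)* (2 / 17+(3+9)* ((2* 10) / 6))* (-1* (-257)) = 350548 / 17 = 20620.47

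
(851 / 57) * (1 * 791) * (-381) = -85488907 / 19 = -4499416.16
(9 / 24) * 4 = 3 / 2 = 1.50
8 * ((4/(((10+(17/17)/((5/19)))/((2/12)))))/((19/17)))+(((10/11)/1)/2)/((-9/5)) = 1345/14421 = 0.09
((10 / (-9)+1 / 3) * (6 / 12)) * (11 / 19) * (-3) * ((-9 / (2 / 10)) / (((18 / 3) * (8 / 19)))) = -12.03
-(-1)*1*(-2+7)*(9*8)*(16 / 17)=5760 / 17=338.82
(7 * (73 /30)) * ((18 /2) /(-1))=-1533 /10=-153.30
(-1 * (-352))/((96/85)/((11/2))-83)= -329120/77413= -4.25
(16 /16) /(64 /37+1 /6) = 222 /421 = 0.53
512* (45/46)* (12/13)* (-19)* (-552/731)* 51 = 189112320/559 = 338304.69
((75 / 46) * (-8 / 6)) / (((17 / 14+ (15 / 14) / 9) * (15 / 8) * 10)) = -2 / 23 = -0.09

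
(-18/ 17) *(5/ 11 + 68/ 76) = -5076/ 3553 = -1.43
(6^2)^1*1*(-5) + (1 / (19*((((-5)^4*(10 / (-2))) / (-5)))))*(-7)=-2137507 / 11875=-180.00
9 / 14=0.64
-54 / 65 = -0.83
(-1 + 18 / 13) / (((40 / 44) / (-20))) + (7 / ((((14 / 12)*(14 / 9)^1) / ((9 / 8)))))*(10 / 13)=-1865 / 364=-5.12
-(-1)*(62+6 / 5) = 316 / 5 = 63.20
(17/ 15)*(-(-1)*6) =34/ 5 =6.80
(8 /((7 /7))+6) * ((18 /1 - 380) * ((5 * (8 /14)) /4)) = -3620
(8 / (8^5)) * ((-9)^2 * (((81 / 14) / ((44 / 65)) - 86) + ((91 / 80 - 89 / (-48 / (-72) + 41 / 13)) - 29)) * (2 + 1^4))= -28684708281 / 3759472640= -7.63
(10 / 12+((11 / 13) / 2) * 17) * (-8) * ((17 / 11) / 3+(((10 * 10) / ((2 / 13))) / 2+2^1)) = -27063232 / 1287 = -21028.15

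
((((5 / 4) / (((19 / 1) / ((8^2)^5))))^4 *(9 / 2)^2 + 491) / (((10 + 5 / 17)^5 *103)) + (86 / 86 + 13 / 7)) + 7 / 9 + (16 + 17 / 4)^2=13436051451618677960816150674923855759139254913 / 317251996651406250000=42351353477475809512729350.00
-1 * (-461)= 461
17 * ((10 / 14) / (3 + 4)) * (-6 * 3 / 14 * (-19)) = 42.38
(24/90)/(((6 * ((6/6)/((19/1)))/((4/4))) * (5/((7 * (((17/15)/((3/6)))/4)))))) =2261/3375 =0.67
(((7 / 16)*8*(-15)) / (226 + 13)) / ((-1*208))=105 / 99424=0.00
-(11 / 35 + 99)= -3476 / 35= -99.31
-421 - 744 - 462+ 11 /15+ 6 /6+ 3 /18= -16251 /10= -1625.10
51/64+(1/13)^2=0.80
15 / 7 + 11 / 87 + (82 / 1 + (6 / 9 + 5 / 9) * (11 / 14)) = 311429 / 3654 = 85.23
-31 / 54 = -0.57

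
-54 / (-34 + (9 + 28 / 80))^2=-21600 / 243049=-0.09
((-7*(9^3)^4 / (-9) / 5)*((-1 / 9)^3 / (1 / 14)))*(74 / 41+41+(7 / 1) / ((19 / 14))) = -157618754398854 / 3895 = -40466945930.39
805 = 805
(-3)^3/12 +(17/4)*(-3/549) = -416/183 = -2.27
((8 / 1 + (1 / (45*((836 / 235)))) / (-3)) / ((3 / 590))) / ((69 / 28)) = 745584770 / 1168101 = 638.29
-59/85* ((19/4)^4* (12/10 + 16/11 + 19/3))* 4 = -11402696537/897600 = -12703.54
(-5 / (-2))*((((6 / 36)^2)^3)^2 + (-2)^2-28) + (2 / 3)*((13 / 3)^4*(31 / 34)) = 11421944193109 / 74010599424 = 154.33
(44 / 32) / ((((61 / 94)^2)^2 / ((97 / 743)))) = 10413239254 / 10287459863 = 1.01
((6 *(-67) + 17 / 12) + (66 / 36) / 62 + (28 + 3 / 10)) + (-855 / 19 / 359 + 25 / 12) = -247261303 / 667740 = -370.30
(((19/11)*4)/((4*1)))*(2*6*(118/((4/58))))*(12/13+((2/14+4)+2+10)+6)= 818836692/1001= 818018.67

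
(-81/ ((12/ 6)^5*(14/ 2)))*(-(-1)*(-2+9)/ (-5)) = 81/ 160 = 0.51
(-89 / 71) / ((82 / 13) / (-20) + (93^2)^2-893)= -11570 / 690443759929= -0.00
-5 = -5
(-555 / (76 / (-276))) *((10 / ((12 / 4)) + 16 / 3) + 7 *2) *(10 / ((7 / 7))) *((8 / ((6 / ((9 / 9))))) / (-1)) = -11573600 / 19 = -609136.84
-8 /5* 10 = -16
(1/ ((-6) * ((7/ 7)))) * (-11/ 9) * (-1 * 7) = -77/ 54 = -1.43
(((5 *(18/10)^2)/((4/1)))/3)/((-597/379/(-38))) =32.57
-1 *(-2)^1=2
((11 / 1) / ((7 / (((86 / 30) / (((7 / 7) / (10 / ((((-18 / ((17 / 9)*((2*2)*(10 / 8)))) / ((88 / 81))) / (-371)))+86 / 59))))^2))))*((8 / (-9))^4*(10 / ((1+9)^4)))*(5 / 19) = 6988646361568678709106688 / 735509530086851323125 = 9501.78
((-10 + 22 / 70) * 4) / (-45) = 452 / 525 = 0.86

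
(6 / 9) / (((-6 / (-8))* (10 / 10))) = 8 / 9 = 0.89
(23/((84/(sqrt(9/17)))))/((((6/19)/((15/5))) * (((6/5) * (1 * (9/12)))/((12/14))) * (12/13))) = 28405 * sqrt(17)/59976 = 1.95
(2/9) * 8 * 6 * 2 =64/3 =21.33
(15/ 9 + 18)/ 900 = 59/ 2700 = 0.02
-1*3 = -3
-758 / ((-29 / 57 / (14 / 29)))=604884 / 841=719.24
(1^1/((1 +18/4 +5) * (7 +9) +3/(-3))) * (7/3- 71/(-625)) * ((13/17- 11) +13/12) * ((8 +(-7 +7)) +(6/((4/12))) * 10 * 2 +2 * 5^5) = -4724036494/5323125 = -887.46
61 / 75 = 0.81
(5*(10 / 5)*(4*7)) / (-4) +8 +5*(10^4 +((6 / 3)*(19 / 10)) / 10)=499399 / 10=49939.90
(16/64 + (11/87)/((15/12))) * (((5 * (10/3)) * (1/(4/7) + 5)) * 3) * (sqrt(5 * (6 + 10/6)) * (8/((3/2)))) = 6110 * sqrt(345)/29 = 3913.39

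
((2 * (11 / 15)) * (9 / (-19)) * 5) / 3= -22 / 19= -1.16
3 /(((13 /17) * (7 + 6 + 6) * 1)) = 51 /247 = 0.21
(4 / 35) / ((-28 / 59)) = -59 / 245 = -0.24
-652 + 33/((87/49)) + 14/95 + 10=-623.27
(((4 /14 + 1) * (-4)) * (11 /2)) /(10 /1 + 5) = -66 /35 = -1.89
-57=-57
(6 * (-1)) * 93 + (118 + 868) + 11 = 439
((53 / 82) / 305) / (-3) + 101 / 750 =125638 / 937875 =0.13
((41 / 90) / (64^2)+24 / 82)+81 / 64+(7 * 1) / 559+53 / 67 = 1337058151453 / 566073630720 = 2.36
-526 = -526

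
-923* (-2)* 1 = 1846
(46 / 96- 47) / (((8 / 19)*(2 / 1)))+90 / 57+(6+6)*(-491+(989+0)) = 86418719 / 14592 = 5922.34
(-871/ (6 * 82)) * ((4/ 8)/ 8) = -871/ 7872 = -0.11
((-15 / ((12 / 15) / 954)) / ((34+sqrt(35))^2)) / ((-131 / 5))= 213040125 / 329239942- 6081750 * sqrt(35) / 164619971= 0.43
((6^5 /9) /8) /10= 54 /5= 10.80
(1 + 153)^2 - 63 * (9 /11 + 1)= 259616 /11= 23601.45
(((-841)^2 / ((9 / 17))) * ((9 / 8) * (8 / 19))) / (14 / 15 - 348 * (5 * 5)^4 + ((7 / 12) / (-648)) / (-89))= -41606116028640 / 8937357688636327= -0.00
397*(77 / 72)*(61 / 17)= 1864709 / 1224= 1523.46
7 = 7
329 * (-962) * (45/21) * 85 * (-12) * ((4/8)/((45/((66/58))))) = 8746570.34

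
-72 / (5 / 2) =-144 / 5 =-28.80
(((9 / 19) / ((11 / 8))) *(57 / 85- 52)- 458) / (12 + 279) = -8450506 / 5169615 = -1.63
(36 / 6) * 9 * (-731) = -39474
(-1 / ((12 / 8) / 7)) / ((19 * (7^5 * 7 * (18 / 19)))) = -1 / 453789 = -0.00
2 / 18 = 1 / 9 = 0.11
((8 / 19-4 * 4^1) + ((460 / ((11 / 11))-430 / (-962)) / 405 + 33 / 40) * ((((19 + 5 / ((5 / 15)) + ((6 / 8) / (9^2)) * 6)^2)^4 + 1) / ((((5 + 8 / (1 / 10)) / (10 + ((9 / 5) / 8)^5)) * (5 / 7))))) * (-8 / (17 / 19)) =-212894352941783924803488571607833422083 / 40724273124576460800000000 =-5227701726941.46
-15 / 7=-2.14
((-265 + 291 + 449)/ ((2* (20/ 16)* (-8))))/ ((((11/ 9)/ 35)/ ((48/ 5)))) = -6529.09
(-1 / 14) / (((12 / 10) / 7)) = -5 / 12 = -0.42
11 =11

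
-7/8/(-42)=1/48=0.02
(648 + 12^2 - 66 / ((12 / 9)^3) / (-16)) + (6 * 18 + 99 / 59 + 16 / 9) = 246097441 / 271872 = 905.20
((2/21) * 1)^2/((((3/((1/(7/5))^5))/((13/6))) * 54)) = 40625/1801088541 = 0.00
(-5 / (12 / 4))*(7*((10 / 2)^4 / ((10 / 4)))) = -8750 / 3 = -2916.67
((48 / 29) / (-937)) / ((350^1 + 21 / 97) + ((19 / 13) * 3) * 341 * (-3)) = 3783 / 8855925257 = 0.00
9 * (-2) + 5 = -13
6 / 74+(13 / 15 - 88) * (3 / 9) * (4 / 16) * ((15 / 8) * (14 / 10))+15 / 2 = -203873 / 17760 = -11.48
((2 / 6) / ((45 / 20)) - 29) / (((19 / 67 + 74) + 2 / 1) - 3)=-52193 / 132570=-0.39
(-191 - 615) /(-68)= 403 /34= 11.85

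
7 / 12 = 0.58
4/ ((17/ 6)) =24/ 17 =1.41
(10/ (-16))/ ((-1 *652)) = 0.00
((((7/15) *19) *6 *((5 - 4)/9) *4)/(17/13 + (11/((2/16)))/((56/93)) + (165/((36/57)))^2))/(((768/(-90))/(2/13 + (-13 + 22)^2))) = -982205/298766889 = -0.00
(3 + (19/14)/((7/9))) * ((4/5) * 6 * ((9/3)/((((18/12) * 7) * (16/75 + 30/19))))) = 1590300/438011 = 3.63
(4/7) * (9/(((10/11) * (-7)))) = -198/245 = -0.81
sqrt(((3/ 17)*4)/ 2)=sqrt(102)/ 17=0.59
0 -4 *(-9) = 36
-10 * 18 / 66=-30 / 11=-2.73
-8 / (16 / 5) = -5 / 2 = -2.50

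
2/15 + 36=542/15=36.13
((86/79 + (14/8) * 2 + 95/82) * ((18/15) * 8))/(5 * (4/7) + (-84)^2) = 0.01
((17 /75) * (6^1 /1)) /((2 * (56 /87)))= 1479 /1400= 1.06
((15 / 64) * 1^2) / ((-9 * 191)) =-5 / 36672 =-0.00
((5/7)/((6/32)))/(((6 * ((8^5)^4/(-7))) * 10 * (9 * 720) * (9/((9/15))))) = -1/252143933057517433651200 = -0.00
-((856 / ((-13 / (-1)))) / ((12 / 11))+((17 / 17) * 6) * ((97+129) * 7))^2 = -138787541764 / 1521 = -91247561.98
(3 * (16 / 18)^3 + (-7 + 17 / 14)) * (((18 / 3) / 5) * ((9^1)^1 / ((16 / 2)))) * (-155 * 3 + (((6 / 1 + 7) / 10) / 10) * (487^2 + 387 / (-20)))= -152004459227 / 1008000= -150798.07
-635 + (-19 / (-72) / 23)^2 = -1741382999 / 2742336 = -635.00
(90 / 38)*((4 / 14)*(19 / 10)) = 9 / 7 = 1.29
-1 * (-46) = 46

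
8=8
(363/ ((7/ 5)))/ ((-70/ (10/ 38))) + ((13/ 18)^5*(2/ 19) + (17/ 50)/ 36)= -20772271181/ 21989847600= -0.94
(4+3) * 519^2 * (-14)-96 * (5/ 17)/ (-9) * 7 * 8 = -1346257318/ 51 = -26397202.31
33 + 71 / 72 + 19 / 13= 33179 / 936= 35.45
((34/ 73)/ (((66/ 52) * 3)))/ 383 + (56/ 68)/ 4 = 19405643/ 94109994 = 0.21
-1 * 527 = -527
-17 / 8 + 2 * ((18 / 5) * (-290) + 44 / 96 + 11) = -49613 / 24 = -2067.21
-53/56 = -0.95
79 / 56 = 1.41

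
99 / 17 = 5.82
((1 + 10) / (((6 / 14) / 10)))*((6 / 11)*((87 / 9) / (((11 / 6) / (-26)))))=-211120 / 11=-19192.73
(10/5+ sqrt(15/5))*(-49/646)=-49/323 - 49*sqrt(3)/646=-0.28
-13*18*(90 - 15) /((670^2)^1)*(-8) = 1404 /4489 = 0.31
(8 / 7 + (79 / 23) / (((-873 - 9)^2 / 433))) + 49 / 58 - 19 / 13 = 0.53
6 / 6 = 1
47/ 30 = 1.57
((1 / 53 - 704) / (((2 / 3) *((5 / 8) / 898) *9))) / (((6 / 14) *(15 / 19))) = -5941602632 / 11925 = -498247.60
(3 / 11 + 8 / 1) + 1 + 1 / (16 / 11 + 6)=8485 / 902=9.41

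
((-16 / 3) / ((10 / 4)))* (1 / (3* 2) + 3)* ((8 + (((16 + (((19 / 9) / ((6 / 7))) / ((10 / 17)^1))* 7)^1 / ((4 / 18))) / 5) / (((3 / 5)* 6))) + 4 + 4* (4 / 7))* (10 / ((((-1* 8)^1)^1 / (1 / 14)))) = 7358111 / 476280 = 15.45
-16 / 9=-1.78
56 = 56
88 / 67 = 1.31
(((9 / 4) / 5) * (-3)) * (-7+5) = 27 / 10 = 2.70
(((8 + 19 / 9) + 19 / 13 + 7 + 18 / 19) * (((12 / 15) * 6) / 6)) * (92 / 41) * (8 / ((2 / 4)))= 560.65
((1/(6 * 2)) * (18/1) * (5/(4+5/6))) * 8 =360/29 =12.41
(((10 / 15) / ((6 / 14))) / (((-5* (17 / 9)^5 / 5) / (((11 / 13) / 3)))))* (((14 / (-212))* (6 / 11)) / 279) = 71442 / 30326725663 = 0.00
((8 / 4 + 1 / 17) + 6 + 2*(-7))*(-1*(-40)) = -4040 / 17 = -237.65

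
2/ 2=1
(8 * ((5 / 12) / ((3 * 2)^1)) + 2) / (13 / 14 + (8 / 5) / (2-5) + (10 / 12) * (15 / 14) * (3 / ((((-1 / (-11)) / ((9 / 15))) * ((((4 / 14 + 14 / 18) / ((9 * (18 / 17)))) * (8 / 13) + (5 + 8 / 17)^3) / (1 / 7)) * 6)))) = 49112012838920 / 7644971982903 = 6.42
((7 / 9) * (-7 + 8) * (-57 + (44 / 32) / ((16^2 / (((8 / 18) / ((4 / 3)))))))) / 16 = -2451379 / 884736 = -2.77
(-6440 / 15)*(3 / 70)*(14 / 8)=-161 / 5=-32.20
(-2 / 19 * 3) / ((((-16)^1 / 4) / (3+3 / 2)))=27 / 76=0.36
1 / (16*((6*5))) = 1 / 480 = 0.00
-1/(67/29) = -29/67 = -0.43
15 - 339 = -324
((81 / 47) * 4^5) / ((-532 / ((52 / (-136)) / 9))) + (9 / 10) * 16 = 7726104 / 531335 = 14.54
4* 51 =204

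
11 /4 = 2.75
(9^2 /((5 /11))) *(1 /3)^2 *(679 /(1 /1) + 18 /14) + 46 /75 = 7071892 /525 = 13470.27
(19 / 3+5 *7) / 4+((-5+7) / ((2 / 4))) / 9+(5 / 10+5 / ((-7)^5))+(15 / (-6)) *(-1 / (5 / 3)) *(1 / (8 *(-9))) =27243427 / 2420208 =11.26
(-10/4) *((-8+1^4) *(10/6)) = 175/6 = 29.17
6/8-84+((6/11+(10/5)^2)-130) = -9183/44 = -208.70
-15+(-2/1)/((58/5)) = -440/29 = -15.17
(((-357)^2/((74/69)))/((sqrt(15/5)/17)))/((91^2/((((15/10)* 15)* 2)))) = 45764595* sqrt(3)/12506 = 6338.29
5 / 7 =0.71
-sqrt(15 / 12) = -sqrt(5) / 2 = -1.12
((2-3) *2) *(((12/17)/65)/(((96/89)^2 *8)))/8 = -7921/27156480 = -0.00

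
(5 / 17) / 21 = 5 / 357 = 0.01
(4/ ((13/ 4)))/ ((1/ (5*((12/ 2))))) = 480/ 13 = 36.92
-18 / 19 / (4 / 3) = -27 / 38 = -0.71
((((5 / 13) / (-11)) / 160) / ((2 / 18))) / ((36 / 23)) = -23 / 18304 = -0.00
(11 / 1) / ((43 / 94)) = 1034 / 43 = 24.05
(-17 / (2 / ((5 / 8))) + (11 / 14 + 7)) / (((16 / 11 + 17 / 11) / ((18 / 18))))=277 / 336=0.82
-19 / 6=-3.17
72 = 72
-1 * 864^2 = -746496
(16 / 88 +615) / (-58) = -10.61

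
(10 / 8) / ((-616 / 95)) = -475 / 2464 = -0.19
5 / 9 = 0.56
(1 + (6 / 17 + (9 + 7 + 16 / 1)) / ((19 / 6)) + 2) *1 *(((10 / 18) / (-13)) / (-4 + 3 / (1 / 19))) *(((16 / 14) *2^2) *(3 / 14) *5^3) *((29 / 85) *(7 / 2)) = -41267000 / 26483093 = -1.56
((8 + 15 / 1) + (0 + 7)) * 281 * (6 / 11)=50580 / 11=4598.18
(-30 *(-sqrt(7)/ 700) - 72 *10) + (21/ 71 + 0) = -51099/ 71 + 3 *sqrt(7)/ 70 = -719.59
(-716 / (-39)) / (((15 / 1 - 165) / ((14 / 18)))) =-2506 / 26325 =-0.10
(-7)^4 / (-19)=-2401 / 19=-126.37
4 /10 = 2 /5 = 0.40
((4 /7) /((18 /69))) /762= 23 /8001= 0.00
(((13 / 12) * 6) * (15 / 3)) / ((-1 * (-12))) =65 / 24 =2.71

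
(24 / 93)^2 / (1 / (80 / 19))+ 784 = 784.28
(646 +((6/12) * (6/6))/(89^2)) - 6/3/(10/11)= 50995403/79210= 643.80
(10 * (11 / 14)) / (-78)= -55 / 546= -0.10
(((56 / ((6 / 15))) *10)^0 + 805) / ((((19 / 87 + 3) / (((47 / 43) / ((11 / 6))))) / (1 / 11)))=4943601 / 364210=13.57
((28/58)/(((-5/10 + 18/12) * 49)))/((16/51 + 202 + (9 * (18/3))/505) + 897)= 51510/5748062537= 0.00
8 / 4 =2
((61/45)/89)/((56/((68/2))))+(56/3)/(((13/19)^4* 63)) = 1.36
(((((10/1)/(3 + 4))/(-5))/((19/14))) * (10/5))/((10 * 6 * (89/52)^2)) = -5408/2257485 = -0.00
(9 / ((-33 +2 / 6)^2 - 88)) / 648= 1 / 70496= 0.00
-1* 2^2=-4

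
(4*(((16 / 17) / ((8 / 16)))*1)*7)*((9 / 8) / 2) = 504 / 17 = 29.65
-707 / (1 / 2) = -1414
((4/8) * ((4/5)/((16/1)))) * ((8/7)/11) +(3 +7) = 3851/385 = 10.00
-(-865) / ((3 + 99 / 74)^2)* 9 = 4736740 / 11449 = 413.73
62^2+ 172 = 4016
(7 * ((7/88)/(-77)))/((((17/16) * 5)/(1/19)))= -14/195415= -0.00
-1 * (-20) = 20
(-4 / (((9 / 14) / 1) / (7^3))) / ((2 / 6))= -19208 / 3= -6402.67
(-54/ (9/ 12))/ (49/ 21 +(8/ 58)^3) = -5268024/ 170915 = -30.82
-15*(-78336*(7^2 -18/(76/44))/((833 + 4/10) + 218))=4306521600/99883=43115.66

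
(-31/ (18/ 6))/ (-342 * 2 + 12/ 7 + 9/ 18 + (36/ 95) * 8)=41230/ 2708229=0.02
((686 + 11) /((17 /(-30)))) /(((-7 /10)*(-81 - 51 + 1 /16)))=-13.32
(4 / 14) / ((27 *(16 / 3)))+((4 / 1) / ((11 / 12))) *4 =96779 / 5544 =17.46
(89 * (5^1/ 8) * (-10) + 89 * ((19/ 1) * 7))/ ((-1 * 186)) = -15041/ 248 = -60.65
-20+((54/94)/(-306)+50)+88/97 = 4790513/155006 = 30.91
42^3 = 74088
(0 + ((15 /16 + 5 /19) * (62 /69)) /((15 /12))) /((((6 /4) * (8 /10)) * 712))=11315 /11201184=0.00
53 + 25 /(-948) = 50219 /948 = 52.97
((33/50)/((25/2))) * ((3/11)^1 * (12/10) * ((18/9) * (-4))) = -432/3125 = -0.14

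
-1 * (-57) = 57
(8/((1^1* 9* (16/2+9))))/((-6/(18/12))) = -2/153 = -0.01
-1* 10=-10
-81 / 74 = -1.09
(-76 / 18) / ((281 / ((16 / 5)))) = -0.05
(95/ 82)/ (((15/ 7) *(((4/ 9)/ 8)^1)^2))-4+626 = 32684/ 41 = 797.17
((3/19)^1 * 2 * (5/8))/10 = 3/152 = 0.02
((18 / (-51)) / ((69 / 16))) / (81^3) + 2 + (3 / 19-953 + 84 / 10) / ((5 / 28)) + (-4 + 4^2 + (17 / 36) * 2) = -5273.93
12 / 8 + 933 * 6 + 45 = 11289 / 2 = 5644.50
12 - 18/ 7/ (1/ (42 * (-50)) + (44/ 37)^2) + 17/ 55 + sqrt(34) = sqrt(34) + 2344891387/ 223532705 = 16.32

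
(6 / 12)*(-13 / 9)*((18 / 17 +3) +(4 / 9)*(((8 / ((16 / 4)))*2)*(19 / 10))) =-73957 / 13770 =-5.37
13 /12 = 1.08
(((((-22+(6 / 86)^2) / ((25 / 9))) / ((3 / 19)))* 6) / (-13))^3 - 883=11516.61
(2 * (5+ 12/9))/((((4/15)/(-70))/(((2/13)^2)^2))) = -53200/28561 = -1.86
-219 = -219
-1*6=-6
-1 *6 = -6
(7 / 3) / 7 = 0.33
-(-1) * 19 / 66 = 19 / 66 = 0.29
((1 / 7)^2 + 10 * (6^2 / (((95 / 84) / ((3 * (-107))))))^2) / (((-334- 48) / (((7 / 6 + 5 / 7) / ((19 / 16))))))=-29180101404486668 / 6740305005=-4329195.99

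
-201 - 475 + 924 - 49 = 199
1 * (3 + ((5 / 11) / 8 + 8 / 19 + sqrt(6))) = sqrt(6) + 5815 / 1672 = 5.93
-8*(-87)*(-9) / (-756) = 8.29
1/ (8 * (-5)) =-1/ 40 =-0.02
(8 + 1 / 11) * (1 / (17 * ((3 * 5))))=89 / 2805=0.03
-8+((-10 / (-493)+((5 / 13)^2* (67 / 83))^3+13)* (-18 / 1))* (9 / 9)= -329811907179909688 / 1360633972377719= -242.40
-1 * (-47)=47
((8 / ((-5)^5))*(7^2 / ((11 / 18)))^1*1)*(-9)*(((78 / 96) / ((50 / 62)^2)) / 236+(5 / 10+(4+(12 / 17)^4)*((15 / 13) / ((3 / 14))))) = 237786920546591241 / 5505208414062500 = 43.19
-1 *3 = -3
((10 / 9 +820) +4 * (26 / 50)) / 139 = 185218 / 31275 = 5.92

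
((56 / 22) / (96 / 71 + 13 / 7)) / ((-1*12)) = -3479 / 52635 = -0.07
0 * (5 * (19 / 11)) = 0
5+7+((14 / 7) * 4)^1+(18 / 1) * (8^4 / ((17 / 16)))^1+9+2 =1180175 / 17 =69422.06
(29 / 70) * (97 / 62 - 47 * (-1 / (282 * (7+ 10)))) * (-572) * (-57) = 392231554 / 18445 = 21264.93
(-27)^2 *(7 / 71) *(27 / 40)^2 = 3720087 / 113600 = 32.75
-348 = -348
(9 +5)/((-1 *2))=-7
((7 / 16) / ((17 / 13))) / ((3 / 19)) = 1729 / 816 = 2.12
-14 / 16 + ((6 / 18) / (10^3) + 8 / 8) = 47 / 375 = 0.13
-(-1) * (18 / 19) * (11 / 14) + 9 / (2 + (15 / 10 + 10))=563 / 399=1.41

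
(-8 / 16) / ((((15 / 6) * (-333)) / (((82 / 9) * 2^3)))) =656 / 14985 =0.04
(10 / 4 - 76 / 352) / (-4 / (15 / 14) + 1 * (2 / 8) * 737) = 3015 / 238282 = 0.01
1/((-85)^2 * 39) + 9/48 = 845341/4508400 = 0.19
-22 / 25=-0.88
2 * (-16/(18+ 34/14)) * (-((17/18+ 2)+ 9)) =24080/1287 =18.71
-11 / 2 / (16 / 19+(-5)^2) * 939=-199.85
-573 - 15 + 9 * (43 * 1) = -201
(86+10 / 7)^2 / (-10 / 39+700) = 7303608 / 668605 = 10.92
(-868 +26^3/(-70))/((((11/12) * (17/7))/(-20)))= 110592/11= 10053.82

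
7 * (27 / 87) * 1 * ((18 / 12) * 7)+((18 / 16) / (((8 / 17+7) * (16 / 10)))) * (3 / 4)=21573243 / 942848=22.88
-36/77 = -0.47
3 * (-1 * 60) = -180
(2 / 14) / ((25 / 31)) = 31 / 175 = 0.18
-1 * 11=-11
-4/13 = -0.31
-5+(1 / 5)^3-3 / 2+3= -3.49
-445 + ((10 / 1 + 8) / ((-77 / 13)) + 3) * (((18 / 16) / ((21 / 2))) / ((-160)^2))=-24561152009 / 55193600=-445.00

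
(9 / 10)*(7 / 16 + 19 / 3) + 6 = 387 / 32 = 12.09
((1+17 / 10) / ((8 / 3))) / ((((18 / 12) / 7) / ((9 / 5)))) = 1701 / 200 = 8.50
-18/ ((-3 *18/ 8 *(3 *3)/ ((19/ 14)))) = 76/ 189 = 0.40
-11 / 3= -3.67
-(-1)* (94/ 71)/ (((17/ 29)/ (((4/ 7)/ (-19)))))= -10904/ 160531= -0.07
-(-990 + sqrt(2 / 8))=1979 / 2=989.50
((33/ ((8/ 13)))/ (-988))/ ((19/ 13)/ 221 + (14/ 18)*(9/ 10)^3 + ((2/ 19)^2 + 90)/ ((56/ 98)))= -75057125/ 218622177668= -0.00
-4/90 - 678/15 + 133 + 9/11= 43844/495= 88.57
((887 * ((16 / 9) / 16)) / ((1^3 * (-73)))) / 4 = -887 / 2628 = -0.34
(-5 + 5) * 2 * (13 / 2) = 0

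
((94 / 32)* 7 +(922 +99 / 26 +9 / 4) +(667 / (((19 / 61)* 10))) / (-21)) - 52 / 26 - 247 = 286082947 / 414960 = 689.42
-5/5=-1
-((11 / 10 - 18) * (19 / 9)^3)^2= -1343677407241 / 53144100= -25283.66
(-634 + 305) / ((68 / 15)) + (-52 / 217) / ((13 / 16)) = -1075247 / 14756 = -72.87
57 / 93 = 19 / 31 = 0.61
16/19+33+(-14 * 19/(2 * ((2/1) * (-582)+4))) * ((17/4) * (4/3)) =2280599/66120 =34.49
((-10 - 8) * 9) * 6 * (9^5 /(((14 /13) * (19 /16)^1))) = -5969145312 /133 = -44880791.82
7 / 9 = 0.78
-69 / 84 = -23 / 28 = -0.82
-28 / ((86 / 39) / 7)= -88.88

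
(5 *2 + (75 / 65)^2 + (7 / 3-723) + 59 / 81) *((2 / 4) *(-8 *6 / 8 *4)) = 38800480 / 4563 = 8503.28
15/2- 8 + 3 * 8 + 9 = 65/2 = 32.50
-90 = -90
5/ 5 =1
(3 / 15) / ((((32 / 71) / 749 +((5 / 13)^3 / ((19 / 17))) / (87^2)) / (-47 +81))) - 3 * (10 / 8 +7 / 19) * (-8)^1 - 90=11124.47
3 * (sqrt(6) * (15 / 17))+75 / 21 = 25 / 7+45 * sqrt(6) / 17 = 10.06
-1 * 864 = -864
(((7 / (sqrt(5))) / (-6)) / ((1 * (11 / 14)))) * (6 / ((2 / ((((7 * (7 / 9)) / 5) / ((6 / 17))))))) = -40817 * sqrt(5) / 14850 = -6.15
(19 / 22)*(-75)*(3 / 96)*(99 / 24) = -4275 / 512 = -8.35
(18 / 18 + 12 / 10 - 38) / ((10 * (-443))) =179 / 22150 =0.01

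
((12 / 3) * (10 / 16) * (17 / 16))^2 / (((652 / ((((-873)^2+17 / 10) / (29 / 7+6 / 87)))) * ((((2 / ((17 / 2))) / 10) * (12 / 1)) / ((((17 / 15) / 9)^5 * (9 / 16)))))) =10792370970125263561 / 87369773833912320000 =0.12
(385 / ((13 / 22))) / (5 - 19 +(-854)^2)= 605 / 677209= 0.00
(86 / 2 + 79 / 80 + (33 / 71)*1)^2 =63750695121 / 32262400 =1976.01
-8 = -8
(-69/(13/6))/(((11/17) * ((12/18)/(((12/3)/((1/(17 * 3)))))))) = -2153628/143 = -15060.34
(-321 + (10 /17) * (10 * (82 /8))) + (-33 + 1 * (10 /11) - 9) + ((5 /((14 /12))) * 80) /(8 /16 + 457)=-24038332 /79849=-301.05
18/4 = 9/2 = 4.50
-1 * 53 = -53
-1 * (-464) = 464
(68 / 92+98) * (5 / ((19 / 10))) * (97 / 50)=220287 / 437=504.09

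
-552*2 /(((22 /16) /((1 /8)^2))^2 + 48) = -69 /487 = -0.14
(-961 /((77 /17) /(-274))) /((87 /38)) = 170100844 /6699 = 25391.98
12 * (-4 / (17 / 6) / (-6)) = 2.82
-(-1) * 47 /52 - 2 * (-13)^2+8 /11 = -192403 /572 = -336.37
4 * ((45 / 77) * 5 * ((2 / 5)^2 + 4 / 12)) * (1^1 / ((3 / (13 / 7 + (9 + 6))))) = 17464 / 539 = 32.40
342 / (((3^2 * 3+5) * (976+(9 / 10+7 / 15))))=2565 / 234568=0.01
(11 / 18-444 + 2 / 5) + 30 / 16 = -158801 / 360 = -441.11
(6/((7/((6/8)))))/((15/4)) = 6/35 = 0.17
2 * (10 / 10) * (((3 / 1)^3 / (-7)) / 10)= -27 / 35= -0.77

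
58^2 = 3364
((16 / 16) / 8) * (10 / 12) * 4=5 / 12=0.42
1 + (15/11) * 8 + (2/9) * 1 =1201/99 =12.13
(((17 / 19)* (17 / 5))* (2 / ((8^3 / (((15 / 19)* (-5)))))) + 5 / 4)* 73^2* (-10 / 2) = -2962524325 / 92416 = -32056.40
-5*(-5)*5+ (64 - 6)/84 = 5279/42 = 125.69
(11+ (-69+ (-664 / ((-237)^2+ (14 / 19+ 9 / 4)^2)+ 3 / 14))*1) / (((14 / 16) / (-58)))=60914148555496 / 15899699977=3831.15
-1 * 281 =-281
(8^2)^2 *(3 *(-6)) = -73728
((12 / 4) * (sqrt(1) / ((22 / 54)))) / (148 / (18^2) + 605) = 6561 / 539462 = 0.01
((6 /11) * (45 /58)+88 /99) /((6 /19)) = 71573 /17226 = 4.15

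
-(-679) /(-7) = -97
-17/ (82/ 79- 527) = 1343/ 41551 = 0.03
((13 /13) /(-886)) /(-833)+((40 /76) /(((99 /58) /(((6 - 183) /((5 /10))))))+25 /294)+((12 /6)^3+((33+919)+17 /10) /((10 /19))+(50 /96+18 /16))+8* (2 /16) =158594190822281 /92549965200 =1713.61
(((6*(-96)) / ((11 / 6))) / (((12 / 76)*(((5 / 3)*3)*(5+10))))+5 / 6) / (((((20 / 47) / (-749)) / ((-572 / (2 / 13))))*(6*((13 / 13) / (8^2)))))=-2018052528856 / 1125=-1793824470.09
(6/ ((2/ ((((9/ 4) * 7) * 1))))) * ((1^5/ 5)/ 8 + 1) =7749/ 160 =48.43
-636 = -636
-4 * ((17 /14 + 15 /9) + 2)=-410 /21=-19.52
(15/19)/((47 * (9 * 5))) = 1/2679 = 0.00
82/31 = 2.65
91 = 91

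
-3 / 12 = -1 / 4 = -0.25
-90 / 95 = -18 / 19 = -0.95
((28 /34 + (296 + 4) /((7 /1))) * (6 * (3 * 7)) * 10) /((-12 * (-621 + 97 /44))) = 3430680 /462859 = 7.41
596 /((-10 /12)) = -3576 /5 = -715.20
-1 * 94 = -94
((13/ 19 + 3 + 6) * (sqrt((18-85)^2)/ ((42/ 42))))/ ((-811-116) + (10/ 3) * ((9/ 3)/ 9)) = -0.70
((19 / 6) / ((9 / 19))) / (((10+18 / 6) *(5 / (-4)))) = -722 / 1755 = -0.41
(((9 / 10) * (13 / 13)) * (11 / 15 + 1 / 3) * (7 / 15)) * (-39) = -2184 / 125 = -17.47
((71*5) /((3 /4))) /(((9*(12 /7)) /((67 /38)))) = 166495 /3078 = 54.09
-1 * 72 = -72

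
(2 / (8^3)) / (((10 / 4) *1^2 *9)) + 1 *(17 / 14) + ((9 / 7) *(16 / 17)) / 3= 158417 / 97920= 1.62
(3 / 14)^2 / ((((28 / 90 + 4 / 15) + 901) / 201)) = 81405 / 7951916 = 0.01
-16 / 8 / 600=-1 / 300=-0.00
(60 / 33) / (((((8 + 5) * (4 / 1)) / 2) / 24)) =240 / 143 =1.68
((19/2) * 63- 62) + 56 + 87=1359/2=679.50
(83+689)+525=1297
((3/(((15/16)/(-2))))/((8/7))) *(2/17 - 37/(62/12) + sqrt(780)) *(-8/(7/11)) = -1306624/2635 + 704 *sqrt(195)/5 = 1470.29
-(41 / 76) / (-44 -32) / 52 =41 / 300352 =0.00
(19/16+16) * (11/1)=3025/16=189.06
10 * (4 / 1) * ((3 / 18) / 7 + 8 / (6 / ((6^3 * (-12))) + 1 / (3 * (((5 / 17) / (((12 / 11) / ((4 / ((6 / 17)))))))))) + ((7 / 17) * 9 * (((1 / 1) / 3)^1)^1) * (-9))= 2312430860 / 905709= 2553.17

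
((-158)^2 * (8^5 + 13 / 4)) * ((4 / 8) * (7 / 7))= 818101485 / 2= 409050742.50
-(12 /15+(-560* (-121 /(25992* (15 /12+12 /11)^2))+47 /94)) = -612071533 /344686410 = -1.78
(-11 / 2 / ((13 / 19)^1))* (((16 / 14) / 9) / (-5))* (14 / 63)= 1672 / 36855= 0.05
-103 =-103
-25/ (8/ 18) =-225/ 4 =-56.25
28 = 28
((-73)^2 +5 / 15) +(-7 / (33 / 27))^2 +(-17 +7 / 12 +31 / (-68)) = 65971229 / 12342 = 5345.26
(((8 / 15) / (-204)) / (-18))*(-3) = -1 / 2295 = -0.00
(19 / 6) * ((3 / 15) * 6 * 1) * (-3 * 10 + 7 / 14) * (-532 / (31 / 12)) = 3578232 / 155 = 23085.37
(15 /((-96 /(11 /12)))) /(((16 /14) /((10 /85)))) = -385 /26112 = -0.01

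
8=8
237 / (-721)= -0.33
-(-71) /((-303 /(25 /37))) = -1775 /11211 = -0.16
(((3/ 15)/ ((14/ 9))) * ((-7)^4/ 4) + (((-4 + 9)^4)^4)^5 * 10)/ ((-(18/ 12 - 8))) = 33087224502121106994856347682798514142632484436035156253087/ 260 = 127258555777388873057139800000000000000000000000000000000.00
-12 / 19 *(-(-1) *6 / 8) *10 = -90 / 19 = -4.74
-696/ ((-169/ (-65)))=-267.69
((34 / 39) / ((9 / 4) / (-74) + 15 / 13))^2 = 101284096 / 168194961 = 0.60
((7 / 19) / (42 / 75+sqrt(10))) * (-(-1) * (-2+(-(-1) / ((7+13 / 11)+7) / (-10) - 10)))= 4912495 / 19209342 - 17544625 * sqrt(10) / 38418684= -1.19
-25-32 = -57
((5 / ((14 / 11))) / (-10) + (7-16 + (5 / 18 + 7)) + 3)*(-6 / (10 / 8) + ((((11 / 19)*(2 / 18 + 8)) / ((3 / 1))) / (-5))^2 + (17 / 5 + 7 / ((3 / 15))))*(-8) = -98881218974 / 414491175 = -238.56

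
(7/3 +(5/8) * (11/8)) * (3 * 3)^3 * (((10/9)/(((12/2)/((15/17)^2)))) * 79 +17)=611079471/9248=66076.93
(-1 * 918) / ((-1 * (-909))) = -1.01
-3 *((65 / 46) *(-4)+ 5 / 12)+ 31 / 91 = 16.05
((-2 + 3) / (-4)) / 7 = -1 / 28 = -0.04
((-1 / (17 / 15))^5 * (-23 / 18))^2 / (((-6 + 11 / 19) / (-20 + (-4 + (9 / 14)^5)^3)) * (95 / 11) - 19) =-508307404180205802087977080078125 / 20033717873481457581197057023722332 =-0.03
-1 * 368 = -368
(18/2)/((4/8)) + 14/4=43/2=21.50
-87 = -87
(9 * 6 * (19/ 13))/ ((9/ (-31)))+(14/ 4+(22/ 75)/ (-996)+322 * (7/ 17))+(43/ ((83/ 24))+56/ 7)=-475964303/ 4127175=-115.32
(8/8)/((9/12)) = 4/3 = 1.33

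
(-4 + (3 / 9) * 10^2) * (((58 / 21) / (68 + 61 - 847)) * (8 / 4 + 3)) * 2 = -25520 / 22617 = -1.13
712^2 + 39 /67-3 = 506941.58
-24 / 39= -0.62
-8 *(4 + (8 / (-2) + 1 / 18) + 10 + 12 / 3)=-1012 / 9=-112.44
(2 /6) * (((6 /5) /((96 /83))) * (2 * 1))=83 /120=0.69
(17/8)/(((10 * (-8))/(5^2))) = -0.66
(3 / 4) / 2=3 / 8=0.38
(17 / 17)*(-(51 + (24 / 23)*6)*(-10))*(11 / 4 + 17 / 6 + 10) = 410465 / 46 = 8923.15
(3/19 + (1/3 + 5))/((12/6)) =313/114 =2.75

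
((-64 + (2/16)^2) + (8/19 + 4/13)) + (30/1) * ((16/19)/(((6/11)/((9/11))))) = -400905/15808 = -25.36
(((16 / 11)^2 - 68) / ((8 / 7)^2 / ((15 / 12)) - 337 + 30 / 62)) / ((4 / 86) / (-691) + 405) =9178791395 / 18928396014352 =0.00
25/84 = 0.30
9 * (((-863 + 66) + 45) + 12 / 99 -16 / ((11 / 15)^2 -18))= -292102644 / 43219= -6758.66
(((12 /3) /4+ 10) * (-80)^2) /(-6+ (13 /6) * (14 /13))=-19200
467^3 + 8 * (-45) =101847203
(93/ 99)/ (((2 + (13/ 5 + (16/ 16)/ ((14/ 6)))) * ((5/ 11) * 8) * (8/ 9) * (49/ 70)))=465/ 5632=0.08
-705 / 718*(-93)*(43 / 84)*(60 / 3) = 4698825 / 5026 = 934.90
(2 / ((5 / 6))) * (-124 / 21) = -496 / 35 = -14.17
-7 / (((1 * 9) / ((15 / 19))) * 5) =-7 / 57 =-0.12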